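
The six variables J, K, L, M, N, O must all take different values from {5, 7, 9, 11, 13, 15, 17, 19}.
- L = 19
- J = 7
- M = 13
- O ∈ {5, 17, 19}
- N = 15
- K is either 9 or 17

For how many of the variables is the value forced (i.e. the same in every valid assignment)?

4

J must be 7 (only option left).
That leaves L = 19. Strike 19 from O.
That leaves M = 13.
N's domain is down to {15}, so N = 15.
Determined: J=7, L=19, M=13, N=15. The other variables each still have more than one consistent value. That makes 4.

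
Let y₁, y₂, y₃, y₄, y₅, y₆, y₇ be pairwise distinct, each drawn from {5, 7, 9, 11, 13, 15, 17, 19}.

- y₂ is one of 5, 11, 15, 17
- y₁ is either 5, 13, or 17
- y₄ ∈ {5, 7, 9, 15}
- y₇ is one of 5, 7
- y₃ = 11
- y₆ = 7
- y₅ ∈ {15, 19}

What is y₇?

5

y₃'s domain is down to {11}, so y₃ = 11. Strike 11 from y₂.
That leaves y₆ = 7. Eliminate 7 elsewhere: y₄, y₇.
So y₇ = 5.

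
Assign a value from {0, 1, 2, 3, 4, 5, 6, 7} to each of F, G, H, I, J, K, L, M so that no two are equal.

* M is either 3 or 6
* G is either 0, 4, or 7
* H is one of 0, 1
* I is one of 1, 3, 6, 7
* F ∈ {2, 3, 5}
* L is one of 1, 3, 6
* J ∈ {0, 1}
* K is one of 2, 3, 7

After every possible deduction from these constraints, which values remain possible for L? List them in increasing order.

3, 6

The 8 variables together cover exactly {0, 1, 2, 3, 4, 5, 6, 7} — 8 values for 8 variables — and 4 appears only in G's list, so G = 4.
The 7 still-open variables together cover exactly {0, 1, 2, 3, 5, 6, 7} — 7 values for 7 variables — and 5 appears only in F's list, so F = 5.
The 6 still-open variables together cover exactly {0, 1, 2, 3, 6, 7} — 6 values for 6 variables — and 2 appears only in K's list, so K = 2.
The 5 still-open variables together cover exactly {0, 1, 3, 6, 7} — 5 values for 5 variables — and 7 appears only in I's list, so I = 7.
H and J between them cover only {0, 1} — a naked pair. Remove those values from L.
No further eliminations apply; L can still be any of 3, 6.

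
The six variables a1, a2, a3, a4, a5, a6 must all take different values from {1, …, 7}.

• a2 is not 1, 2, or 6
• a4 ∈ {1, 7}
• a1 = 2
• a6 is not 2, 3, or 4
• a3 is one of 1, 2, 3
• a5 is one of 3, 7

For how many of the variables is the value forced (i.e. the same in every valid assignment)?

1

a1 has just one choice, so a1 = 2. Strike 2 from a3.
a3, a4, a5 share exactly the 3 values {1, 3, 7}; by pigeonhole those values go to them, so strike 1, 3, 7 from a2, a6.
Determined: a1=2. The other variables each still have more than one consistent value. That makes 1.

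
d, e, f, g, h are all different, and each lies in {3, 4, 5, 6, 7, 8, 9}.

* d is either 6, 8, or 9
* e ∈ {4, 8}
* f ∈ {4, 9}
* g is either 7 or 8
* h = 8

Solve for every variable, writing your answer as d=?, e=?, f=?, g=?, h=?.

h must be 8 (only option left). Remove 8 from d, e, g.
e's domain is down to {4}, so e = 4. Remove 4 from f.
f's domain is down to {9}, so f = 9. Strike 9 from d.
g has just one choice, so g = 7.
d's domain is down to {6}, so d = 6.

d=6, e=4, f=9, g=7, h=8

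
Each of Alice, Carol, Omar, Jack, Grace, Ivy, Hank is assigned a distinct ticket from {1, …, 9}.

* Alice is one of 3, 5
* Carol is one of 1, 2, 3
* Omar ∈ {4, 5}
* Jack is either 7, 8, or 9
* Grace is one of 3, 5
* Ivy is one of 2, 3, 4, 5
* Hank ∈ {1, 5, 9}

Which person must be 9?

Alice and Grace between them cover only {3, 5} — a naked pair. Remove those values from Carol, Omar, Ivy, Hank.
Omar's domain is down to {4}, so Omar = 4. Remove 4 from Ivy.
Ivy must be 2 (only option left). Eliminate 2 elsewhere: Carol.
Carol's domain is down to {1}, so Carol = 1. So Hank can't be 1.
So 9 goes to Hank.

Hank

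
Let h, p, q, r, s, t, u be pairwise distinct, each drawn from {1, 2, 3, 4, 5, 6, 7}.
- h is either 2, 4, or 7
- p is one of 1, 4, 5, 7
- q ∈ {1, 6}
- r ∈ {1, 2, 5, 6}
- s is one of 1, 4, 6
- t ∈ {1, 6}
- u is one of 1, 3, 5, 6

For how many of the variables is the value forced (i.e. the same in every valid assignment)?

2

The 7 variables together cover exactly {1, 2, 3, 4, 5, 6, 7} — 7 values for 7 variables — and 3 appears only in u's list, so u = 3.
The 2 variables q and t are confined to {1, 6}, which locks those values in; drop them from p, r, s.
s must be 4 (only option left). So h, p can't be 4.
Determined: s=4, u=3. The other variables each still have more than one consistent value. That makes 2.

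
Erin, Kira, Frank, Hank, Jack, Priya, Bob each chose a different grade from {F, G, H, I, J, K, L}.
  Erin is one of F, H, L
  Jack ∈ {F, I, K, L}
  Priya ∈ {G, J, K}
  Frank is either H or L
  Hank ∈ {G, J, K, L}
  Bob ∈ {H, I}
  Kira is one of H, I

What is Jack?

K

The 2 variables Kira and Bob are confined to {H, I}, which locks those values in; drop them from Erin, Frank, Jack.
Frank must be L (only option left). Eliminate L elsewhere: Erin, Hank, Jack.
Erin must be F (only option left). Strike F from Jack.
So Jack = K.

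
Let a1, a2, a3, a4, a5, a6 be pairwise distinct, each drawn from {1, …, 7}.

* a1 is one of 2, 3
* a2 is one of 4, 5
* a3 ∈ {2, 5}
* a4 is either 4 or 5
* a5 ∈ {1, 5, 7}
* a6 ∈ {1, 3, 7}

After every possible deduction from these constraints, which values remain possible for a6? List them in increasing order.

The 2 variables a2 and a4 are confined to {4, 5}, which locks those values in; drop them from a3, a5.
a3 must be 2 (only option left). Strike 2 from a1.
a1 has just one choice, so a1 = 3. Strike 3 from a6.
No further eliminations apply; a6 can still be any of 1, 7.

1, 7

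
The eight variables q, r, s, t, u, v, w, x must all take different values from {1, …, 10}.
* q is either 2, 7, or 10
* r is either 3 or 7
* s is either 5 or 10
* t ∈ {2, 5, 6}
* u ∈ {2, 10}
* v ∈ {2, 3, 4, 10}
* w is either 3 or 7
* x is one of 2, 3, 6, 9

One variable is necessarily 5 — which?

s

The 8 variables draw from only 8 values {2, 3, 4, 5, 6, 7, 9, 10}, so each is used; only v can be 4, hence v = 4.
The 7 still-open variables together cover exactly {2, 3, 5, 6, 7, 9, 10} — 7 values for 7 variables — and 9 appears only in x's list, so x = 9.
The 6 still-open variables draw from only 6 values {2, 3, 5, 6, 7, 10}, so each is used; only t can be 6, hence t = 6.
The 5 still-open variables draw from only 5 values {2, 3, 5, 7, 10}, so each is used; only s can be 5, hence s = 5.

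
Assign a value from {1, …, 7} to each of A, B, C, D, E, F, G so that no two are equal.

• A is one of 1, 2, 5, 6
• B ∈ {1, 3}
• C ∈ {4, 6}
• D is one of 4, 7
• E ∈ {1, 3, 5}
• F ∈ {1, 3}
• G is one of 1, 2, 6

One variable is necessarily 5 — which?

The 7 variables together cover exactly {1, 2, 3, 4, 5, 6, 7} — 7 values for 7 variables — and 7 appears only in D's list, so D = 7.
The 6 still-open variables draw from only 6 values {1, 2, 3, 4, 5, 6}, so each is used; only C can be 4, hence C = 4.
B and F share exactly the 2 values {1, 3}; by pigeonhole those values go to them, so strike 1, 3 from A, E, G.
So 5 goes to E.

E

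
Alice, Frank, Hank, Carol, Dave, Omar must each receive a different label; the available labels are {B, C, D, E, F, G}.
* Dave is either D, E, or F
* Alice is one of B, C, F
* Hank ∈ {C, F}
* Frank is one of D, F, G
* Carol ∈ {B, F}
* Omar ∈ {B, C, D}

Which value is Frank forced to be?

Among the 6 variables, E fits only Dave (and all 6 values in {B, C, D, E, F, G} must be used), so Dave = E.
The 5 still-open variables together cover exactly {B, C, D, F, G} — 5 values for 5 variables — and G appears only in Frank's list, so Frank = G.

G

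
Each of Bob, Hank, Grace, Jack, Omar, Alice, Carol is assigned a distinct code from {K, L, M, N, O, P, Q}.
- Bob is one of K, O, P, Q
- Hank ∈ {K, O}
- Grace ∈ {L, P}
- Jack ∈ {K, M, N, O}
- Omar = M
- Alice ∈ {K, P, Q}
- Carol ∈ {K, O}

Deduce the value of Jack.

N

Omar must be M (only option left). Strike M from Jack.
Among the 6 still-open variables, L fits only Grace (and all 6 values in {K, L, N, O, P, Q} must be used), so Grace = L.
Among the 5 still-open variables, N fits only Jack (and all 5 values in {K, N, O, P, Q} must be used), so Jack = N.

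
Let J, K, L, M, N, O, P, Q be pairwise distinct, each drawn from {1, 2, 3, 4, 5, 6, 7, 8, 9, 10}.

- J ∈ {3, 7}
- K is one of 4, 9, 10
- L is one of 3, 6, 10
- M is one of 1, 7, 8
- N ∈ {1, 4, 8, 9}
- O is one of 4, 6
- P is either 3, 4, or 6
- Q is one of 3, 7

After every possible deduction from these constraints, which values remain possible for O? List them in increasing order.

The 2 variables J and Q are confined to {3, 7}, which locks those values in; drop them from L, M, P.
O and P share exactly the 2 values {4, 6}; by pigeonhole those values go to them, so strike 4, 6 from K, L, N.
L has just one choice, so L = 10. Strike 10 from K.
That leaves K = 9. Strike 9 from N.
No further eliminations apply; O can still be any of 4, 6.

4, 6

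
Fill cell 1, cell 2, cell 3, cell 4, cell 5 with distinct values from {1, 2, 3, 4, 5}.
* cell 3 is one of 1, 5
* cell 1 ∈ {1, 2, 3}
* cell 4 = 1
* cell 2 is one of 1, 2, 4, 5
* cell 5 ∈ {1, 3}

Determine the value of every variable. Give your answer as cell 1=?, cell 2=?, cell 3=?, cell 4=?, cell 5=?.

cell 1=2, cell 2=4, cell 3=5, cell 4=1, cell 5=3

cell 4 has just one choice, so cell 4 = 1. Strike 1 from cell 1, cell 2, cell 3, cell 5.
cell 5 must be 3 (only option left). Remove 3 from cell 1.
cell 1 has just one choice, so cell 1 = 2. So cell 2 can't be 2.
cell 3's domain is down to {5}, so cell 3 = 5. Eliminate 5 elsewhere: cell 2.
cell 2 has just one choice, so cell 2 = 4.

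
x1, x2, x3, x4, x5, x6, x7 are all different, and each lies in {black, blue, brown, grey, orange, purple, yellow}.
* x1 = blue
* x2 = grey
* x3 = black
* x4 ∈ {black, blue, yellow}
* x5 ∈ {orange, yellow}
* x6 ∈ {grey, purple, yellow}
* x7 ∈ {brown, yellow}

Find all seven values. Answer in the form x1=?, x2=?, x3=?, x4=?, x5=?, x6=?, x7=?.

x1=blue, x2=grey, x3=black, x4=yellow, x5=orange, x6=purple, x7=brown

x1 has just one choice, so x1 = blue. So x4 can't be blue.
That leaves x2 = grey. So x6 can't be grey.
x3 must be black (only option left). So x4 can't be black.
x4 must be yellow (only option left). Eliminate yellow elsewhere: x5, x6, x7.
x5 must be orange (only option left).
x6 has just one choice, so x6 = purple.
That leaves x7 = brown.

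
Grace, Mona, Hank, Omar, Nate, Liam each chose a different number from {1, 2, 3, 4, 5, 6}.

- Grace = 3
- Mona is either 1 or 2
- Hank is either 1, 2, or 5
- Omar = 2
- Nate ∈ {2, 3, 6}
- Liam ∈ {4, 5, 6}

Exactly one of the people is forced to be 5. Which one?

Hank

Grace's domain is down to {3}, so Grace = 3. So Nate can't be 3.
Omar's domain is down to {2}, so Omar = 2. Eliminate 2 elsewhere: Mona, Hank, Nate.
Nate has just one choice, so Nate = 6. So Liam can't be 6.
Mona has just one choice, so Mona = 1. Strike 1 from Hank.
So 5 goes to Hank.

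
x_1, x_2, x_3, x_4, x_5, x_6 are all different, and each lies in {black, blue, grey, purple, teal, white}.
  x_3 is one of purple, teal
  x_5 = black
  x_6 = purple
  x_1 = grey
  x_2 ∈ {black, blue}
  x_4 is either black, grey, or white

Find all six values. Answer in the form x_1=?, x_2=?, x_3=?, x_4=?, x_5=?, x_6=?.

x_1=grey, x_2=blue, x_3=teal, x_4=white, x_5=black, x_6=purple

x_1's domain is down to {grey}, so x_1 = grey. Eliminate grey elsewhere: x_4.
That leaves x_5 = black. Remove black from x_2, x_4.
That leaves x_6 = purple. Strike purple from x_3.
x_2's domain is down to {blue}, so x_2 = blue.
x_3's domain is down to {teal}, so x_3 = teal.
x_4 has just one choice, so x_4 = white.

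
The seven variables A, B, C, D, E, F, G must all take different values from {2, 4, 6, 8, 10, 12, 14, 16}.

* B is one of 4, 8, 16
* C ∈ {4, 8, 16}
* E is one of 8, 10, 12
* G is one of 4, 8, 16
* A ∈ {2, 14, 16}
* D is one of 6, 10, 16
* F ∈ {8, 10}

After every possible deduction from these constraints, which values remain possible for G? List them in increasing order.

The 3 variables B, C, G are confined to {4, 8, 16}, which locks those values in; drop them from A, D, E, F.
That leaves F = 10. Eliminate 10 elsewhere: D, E.
D must be 6 (only option left).
E has just one choice, so E = 12.
No further eliminations apply; G can still be any of 4, 8, 16.

4, 8, 16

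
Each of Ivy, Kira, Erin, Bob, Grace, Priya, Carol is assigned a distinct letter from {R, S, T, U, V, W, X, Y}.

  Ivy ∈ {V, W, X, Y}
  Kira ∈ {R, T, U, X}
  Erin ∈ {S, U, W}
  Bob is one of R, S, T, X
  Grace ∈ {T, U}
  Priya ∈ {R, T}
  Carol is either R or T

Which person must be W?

Priya and Carol between them cover only {R, T} — a naked pair. Remove those values from Kira, Bob, Grace.
Grace's domain is down to {U}, so Grace = U. Eliminate U elsewhere: Kira, Erin.
Kira must be X (only option left). Eliminate X elsewhere: Ivy, Bob.
Bob's domain is down to {S}, so Bob = S. Eliminate S elsewhere: Erin.
So W goes to Erin.

Erin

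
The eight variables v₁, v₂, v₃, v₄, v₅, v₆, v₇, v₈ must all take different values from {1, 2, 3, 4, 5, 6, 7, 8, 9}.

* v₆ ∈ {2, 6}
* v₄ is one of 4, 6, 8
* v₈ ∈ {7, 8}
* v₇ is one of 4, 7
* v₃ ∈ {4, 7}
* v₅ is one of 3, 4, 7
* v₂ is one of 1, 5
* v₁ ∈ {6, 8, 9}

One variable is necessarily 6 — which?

The 2 variables v₃ and v₇ are confined to {4, 7}, which locks those values in; drop them from v₄, v₅, v₈.
v₅ must be 3 (only option left).
That leaves v₈ = 8. Eliminate 8 elsewhere: v₁, v₄.
So 6 goes to v₄.

v₄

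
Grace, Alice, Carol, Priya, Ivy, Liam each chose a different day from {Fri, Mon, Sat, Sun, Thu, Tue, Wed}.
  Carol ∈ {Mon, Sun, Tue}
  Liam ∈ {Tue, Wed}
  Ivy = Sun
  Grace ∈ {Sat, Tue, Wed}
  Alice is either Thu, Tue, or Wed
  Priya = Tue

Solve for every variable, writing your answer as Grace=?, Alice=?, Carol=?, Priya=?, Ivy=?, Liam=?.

Grace=Sat, Alice=Thu, Carol=Mon, Priya=Tue, Ivy=Sun, Liam=Wed

Priya's domain is down to {Tue}, so Priya = Tue. So Grace, Alice, Carol, Liam can't be Tue.
That leaves Ivy = Sun. Remove Sun from Carol.
Liam has just one choice, so Liam = Wed. Eliminate Wed elsewhere: Grace, Alice.
Grace has just one choice, so Grace = Sat.
Alice has just one choice, so Alice = Thu.
Carol must be Mon (only option left).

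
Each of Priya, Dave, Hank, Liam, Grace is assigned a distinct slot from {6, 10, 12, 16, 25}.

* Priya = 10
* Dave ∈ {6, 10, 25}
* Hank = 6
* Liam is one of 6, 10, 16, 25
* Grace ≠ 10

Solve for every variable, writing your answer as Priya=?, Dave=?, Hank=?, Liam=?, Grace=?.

Priya=10, Dave=25, Hank=6, Liam=16, Grace=12

Priya's domain is down to {10}, so Priya = 10. Remove 10 from Dave, Liam.
Hank has just one choice, so Hank = 6. Strike 6 from Dave, Liam, Grace.
Dave's domain is down to {25}, so Dave = 25. Remove 25 from Liam, Grace.
Liam's domain is down to {16}, so Liam = 16. Eliminate 16 elsewhere: Grace.
That leaves Grace = 12.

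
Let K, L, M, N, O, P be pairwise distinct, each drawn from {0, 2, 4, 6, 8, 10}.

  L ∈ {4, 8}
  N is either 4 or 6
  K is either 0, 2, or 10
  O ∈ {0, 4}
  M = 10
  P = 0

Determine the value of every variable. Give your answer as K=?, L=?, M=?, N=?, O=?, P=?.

K=2, L=8, M=10, N=6, O=4, P=0

M must be 10 (only option left). Remove 10 from K.
P has just one choice, so P = 0. Remove 0 from K, O.
K has just one choice, so K = 2.
O's domain is down to {4}, so O = 4. So L, N can't be 4.
That leaves L = 8.
N's domain is down to {6}, so N = 6.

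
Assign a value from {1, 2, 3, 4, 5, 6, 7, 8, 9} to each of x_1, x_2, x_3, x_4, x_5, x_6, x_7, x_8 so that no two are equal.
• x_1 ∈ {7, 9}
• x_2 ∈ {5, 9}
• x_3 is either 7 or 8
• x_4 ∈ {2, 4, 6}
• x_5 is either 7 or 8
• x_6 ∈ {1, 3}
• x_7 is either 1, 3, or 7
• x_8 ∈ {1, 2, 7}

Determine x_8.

The 2 variables x_3 and x_5 are confined to {7, 8}, which locks those values in; drop them from x_1, x_7, x_8.
x_1's domain is down to {9}, so x_1 = 9. Remove 9 from x_2.
That leaves x_2 = 5.
The 2 variables x_6 and x_7 are confined to {1, 3}, which locks those values in; drop them from x_8.
So x_8 = 2.

2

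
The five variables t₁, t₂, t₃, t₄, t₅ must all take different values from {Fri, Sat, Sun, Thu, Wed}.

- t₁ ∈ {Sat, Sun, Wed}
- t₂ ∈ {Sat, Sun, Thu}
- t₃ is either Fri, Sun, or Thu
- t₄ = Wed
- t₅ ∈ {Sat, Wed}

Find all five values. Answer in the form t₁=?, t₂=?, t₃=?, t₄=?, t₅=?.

t₄ has just one choice, so t₄ = Wed. Eliminate Wed elsewhere: t₁, t₅.
t₅ has just one choice, so t₅ = Sat. Eliminate Sat elsewhere: t₁, t₂.
That leaves t₁ = Sun. Strike Sun from t₂, t₃.
t₂ must be Thu (only option left). Remove Thu from t₃.
t₃ has just one choice, so t₃ = Fri.

t₁=Sun, t₂=Thu, t₃=Fri, t₄=Wed, t₅=Sat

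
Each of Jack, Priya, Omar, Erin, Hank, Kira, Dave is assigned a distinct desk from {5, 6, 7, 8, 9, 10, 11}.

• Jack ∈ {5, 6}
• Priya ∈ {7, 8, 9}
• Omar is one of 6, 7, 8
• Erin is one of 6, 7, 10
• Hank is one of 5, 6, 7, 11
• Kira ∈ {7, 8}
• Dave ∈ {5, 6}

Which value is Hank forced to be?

Among the 7 variables, 9 fits only Priya (and all 7 values in {5, 6, 7, 8, 9, 10, 11} must be used), so Priya = 9.
The 6 still-open variables draw from only 6 values {5, 6, 7, 8, 10, 11}, so each is used; only Erin can be 10, hence Erin = 10.
The 5 still-open variables draw from only 5 values {5, 6, 7, 8, 11}, so each is used; only Hank can be 11, hence Hank = 11.

11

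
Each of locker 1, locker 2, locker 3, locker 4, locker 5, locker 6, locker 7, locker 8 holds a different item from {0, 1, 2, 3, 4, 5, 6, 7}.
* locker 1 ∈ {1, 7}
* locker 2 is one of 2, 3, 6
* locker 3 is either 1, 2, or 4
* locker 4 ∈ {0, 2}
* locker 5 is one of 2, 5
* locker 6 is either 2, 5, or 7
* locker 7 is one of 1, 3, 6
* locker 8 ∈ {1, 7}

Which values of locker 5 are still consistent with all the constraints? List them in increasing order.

Among the 8 variables, 0 fits only locker 4 (and all 8 values in {0, 1, 2, 3, 4, 5, 6, 7} must be used), so locker 4 = 0.
The 7 still-open variables draw from only 7 values {1, 2, 3, 4, 5, 6, 7}, so each is used; only locker 3 can be 4, hence locker 3 = 4.
The 2 variables locker 1 and locker 8 are confined to {1, 7}, which locks those values in; drop them from locker 6, locker 7.
The 2 variables locker 5 and locker 6 are confined to {2, 5}, which locks those values in; drop them from locker 2.
No further eliminations apply; locker 5 can still be any of 2, 5.

2, 5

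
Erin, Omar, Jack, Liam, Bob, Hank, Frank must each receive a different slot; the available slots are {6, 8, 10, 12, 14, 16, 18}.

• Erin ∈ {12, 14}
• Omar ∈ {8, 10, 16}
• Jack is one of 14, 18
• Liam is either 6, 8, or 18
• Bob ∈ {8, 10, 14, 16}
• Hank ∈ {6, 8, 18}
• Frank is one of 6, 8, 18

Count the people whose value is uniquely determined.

2

The 7 variables draw from only 7 values {6, 8, 10, 12, 14, 16, 18}, so each is used; only Erin can be 12, hence Erin = 12.
Liam, Hank, Frank between them cover only {6, 8, 18} — a naked triple. Remove those values from Omar, Jack, Bob.
Jack's domain is down to {14}, so Jack = 14. Remove 14 from Bob.
Determined: Erin=12, Jack=14. The other people each still have more than one consistent value. That makes 2.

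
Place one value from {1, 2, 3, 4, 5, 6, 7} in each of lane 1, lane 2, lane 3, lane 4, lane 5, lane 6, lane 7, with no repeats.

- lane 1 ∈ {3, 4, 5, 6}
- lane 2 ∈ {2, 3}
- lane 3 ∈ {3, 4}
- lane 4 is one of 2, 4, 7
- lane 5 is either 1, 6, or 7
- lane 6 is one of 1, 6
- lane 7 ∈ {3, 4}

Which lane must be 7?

Among the 7 variables, 5 fits only lane 1 (and all 7 values in {1, 2, 3, 4, 5, 6, 7} must be used), so lane 1 = 5.
The 2 variables lane 3 and lane 7 are confined to {3, 4}, which locks those values in; drop them from lane 2, lane 4.
lane 2 has just one choice, so lane 2 = 2. Remove 2 from lane 4.
So 7 goes to lane 4.

lane 4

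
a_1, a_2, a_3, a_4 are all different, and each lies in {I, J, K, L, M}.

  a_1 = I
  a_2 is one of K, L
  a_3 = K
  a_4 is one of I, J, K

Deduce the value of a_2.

L

a_1 must be I (only option left). Remove I from a_4.
a_3 must be K (only option left). Remove K from a_2, a_4.
So a_2 = L.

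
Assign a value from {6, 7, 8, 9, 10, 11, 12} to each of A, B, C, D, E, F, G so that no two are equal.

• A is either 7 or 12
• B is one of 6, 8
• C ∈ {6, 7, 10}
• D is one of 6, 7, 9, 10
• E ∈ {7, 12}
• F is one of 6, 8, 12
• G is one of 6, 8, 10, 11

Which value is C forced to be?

The 7 variables together cover exactly {6, 7, 8, 9, 10, 11, 12} — 7 values for 7 variables — and 9 appears only in D's list, so D = 9.
The 6 still-open variables together cover exactly {6, 7, 8, 10, 11, 12} — 6 values for 6 variables — and 11 appears only in G's list, so G = 11.
Among the 5 still-open variables, 10 fits only C (and all 5 values in {6, 7, 8, 10, 12} must be used), so C = 10.

10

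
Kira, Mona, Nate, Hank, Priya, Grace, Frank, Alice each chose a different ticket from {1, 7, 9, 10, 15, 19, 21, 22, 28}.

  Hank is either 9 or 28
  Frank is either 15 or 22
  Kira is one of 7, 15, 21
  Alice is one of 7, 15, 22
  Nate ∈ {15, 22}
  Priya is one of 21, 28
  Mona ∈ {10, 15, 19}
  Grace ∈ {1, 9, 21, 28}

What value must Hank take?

Nate and Frank share exactly the 2 values {15, 22}; by pigeonhole those values go to them, so strike 15, 22 from Kira, Mona, Alice.
Alice has just one choice, so Alice = 7. So Kira can't be 7.
Kira's domain is down to {21}, so Kira = 21. Eliminate 21 elsewhere: Priya, Grace.
That leaves Priya = 28. Remove 28 from Hank, Grace.
So Hank = 9.

9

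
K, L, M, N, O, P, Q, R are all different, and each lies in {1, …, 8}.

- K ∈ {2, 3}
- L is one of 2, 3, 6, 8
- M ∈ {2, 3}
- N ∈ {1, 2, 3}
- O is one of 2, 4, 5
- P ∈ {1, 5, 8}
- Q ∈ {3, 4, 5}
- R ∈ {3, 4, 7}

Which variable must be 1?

N

The 8 variables together cover exactly {1, 2, 3, 4, 5, 6, 7, 8} — 8 values for 8 variables — and 6 appears only in L's list, so L = 6.
Among the 7 still-open variables, 7 fits only R (and all 7 values in {1, 2, 3, 4, 5, 7, 8} must be used), so R = 7.
The 6 still-open variables draw from only 6 values {1, 2, 3, 4, 5, 8}, so each is used; only P can be 8, hence P = 8.
The 5 still-open variables draw from only 5 values {1, 2, 3, 4, 5}, so each is used; only N can be 1, hence N = 1.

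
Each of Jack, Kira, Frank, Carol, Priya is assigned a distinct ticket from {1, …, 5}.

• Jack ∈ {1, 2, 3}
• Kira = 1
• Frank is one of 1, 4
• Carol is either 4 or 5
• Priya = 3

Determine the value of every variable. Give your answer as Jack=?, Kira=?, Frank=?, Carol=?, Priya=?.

Kira must be 1 (only option left). Remove 1 from Jack, Frank.
Frank has just one choice, so Frank = 4. Strike 4 from Carol.
Carol has just one choice, so Carol = 5.
That leaves Priya = 3. Eliminate 3 elsewhere: Jack.
Jack's domain is down to {2}, so Jack = 2.

Jack=2, Kira=1, Frank=4, Carol=5, Priya=3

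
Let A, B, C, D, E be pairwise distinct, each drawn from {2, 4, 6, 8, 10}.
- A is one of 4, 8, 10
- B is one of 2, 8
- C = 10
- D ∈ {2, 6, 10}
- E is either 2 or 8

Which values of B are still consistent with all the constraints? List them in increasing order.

2, 8

C must be 10 (only option left). Remove 10 from A, D.
The 4 still-open variables together cover exactly {2, 4, 6, 8} — 4 values for 4 variables — and 4 appears only in A's list, so A = 4.
Among the 3 still-open variables, 6 fits only D (and all 3 values in {2, 6, 8} must be used), so D = 6.
No further eliminations apply; B can still be any of 2, 8.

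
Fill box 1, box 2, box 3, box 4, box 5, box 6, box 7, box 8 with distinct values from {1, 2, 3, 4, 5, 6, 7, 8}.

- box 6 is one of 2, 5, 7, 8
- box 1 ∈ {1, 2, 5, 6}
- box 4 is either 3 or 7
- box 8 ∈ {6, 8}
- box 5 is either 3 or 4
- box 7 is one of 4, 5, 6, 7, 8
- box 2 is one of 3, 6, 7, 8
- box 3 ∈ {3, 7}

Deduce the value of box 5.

4

The 8 variables draw from only 8 values {1, 2, 3, 4, 5, 6, 7, 8}, so each is used; only box 1 can be 1, hence box 1 = 1.
The 7 still-open variables together cover exactly {2, 3, 4, 5, 6, 7, 8} — 7 values for 7 variables — and 2 appears only in box 6's list, so box 6 = 2.
Among the 6 still-open variables, 5 fits only box 7 (and all 6 values in {3, 4, 5, 6, 7, 8} must be used), so box 7 = 5.
The 5 still-open variables together cover exactly {3, 4, 6, 7, 8} — 5 values for 5 variables — and 4 appears only in box 5's list, so box 5 = 4.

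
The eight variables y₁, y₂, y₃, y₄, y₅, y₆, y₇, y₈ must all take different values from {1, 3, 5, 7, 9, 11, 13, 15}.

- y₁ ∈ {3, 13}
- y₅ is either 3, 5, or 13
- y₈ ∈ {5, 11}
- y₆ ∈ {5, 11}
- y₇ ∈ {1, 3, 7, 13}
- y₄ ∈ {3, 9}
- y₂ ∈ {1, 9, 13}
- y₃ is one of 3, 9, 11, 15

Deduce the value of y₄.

9

Among the 8 variables, 7 fits only y₇ (and all 8 values in {1, 3, 5, 7, 9, 11, 13, 15} must be used), so y₇ = 7.
Among the 7 still-open variables, 1 fits only y₂ (and all 7 values in {1, 3, 5, 9, 11, 13, 15} must be used), so y₂ = 1.
The 6 still-open variables draw from only 6 values {3, 5, 9, 11, 13, 15}, so each is used; only y₃ can be 15, hence y₃ = 15.
The 5 still-open variables together cover exactly {3, 5, 9, 11, 13} — 5 values for 5 variables — and 9 appears only in y₄'s list, so y₄ = 9.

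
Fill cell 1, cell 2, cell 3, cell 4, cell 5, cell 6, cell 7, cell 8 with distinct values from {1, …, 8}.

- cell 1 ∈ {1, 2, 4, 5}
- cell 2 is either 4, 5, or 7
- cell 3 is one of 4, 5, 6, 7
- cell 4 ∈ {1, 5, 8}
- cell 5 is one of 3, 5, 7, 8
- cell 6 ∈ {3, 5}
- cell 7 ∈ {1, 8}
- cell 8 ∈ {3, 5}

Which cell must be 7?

cell 5

The 8 variables together cover exactly {1, 2, 3, 4, 5, 6, 7, 8} — 8 values for 8 variables — and 2 appears only in cell 1's list, so cell 1 = 2.
The 7 still-open variables draw from only 7 values {1, 3, 4, 5, 6, 7, 8}, so each is used; only cell 3 can be 6, hence cell 3 = 6.
The 6 still-open variables together cover exactly {1, 3, 4, 5, 7, 8} — 6 values for 6 variables — and 4 appears only in cell 2's list, so cell 2 = 4.
Among the 5 still-open variables, 7 fits only cell 5 (and all 5 values in {1, 3, 5, 7, 8} must be used), so cell 5 = 7.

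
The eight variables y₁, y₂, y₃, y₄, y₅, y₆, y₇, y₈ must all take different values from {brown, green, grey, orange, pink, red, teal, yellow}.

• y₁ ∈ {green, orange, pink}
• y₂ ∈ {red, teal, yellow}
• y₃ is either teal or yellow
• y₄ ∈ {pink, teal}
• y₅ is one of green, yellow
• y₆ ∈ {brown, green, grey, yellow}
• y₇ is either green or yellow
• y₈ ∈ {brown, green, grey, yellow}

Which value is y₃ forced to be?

The 8 variables draw from only 8 values {brown, green, grey, orange, pink, red, teal, yellow}, so each is used; only y₁ can be orange, hence y₁ = orange.
The 7 still-open variables together cover exactly {brown, green, grey, pink, red, teal, yellow} — 7 values for 7 variables — and pink appears only in y₄'s list, so y₄ = pink.
The 6 still-open variables together cover exactly {brown, green, grey, red, teal, yellow} — 6 values for 6 variables — and red appears only in y₂'s list, so y₂ = red.
Among the 5 still-open variables, teal fits only y₃ (and all 5 values in {brown, green, grey, teal, yellow} must be used), so y₃ = teal.

teal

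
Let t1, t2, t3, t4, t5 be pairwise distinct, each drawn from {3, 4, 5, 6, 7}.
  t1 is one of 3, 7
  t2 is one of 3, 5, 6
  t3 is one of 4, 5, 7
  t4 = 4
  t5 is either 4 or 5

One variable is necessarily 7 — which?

t4's domain is down to {4}, so t4 = 4. Eliminate 4 elsewhere: t3, t5.
t5 has just one choice, so t5 = 5. Remove 5 from t2, t3.
So 7 goes to t3.

t3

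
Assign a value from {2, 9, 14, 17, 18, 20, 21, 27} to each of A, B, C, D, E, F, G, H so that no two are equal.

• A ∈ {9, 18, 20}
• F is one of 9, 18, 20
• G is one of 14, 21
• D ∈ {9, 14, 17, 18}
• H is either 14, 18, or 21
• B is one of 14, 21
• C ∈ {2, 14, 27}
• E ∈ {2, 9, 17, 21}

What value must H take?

Among the 8 variables, 27 fits only C (and all 8 values in {2, 9, 14, 17, 18, 20, 21, 27} must be used), so C = 27.
The 7 still-open variables together cover exactly {2, 9, 14, 17, 18, 20, 21} — 7 values for 7 variables — and 2 appears only in E's list, so E = 2.
Among the 6 still-open variables, 17 fits only D (and all 6 values in {9, 14, 17, 18, 20, 21} must be used), so D = 17.
B and G share exactly the 2 values {14, 21}; by pigeonhole those values go to them, so strike 14, 21 from H.
So H = 18.

18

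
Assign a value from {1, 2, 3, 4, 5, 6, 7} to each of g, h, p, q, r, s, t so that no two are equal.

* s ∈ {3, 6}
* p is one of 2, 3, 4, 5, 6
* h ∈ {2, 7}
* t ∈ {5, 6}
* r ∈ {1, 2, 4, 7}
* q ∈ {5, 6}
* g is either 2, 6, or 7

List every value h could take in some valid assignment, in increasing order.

2, 7

Among the 7 variables, 1 fits only r (and all 7 values in {1, 2, 3, 4, 5, 6, 7} must be used), so r = 1.
The 6 still-open variables draw from only 6 values {2, 3, 4, 5, 6, 7}, so each is used; only p can be 4, hence p = 4.
The 5 still-open variables draw from only 5 values {2, 3, 5, 6, 7}, so each is used; only s can be 3, hence s = 3.
q and t between them cover only {5, 6} — a naked pair. Remove those values from g.
No further eliminations apply; h can still be any of 2, 7.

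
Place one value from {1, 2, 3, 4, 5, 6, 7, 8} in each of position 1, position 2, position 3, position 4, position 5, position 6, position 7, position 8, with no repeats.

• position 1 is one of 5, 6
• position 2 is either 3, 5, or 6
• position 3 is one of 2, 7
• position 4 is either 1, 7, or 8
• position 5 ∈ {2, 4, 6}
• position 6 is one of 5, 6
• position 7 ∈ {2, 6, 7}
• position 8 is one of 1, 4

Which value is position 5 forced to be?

The 8 variables together cover exactly {1, 2, 3, 4, 5, 6, 7, 8} — 8 values for 8 variables — and 3 appears only in position 2's list, so position 2 = 3.
The 7 still-open variables together cover exactly {1, 2, 4, 5, 6, 7, 8} — 7 values for 7 variables — and 8 appears only in position 4's list, so position 4 = 8.
Among the 6 still-open variables, 1 fits only position 8 (and all 6 values in {1, 2, 4, 5, 6, 7} must be used), so position 8 = 1.
The 5 still-open variables together cover exactly {2, 4, 5, 6, 7} — 5 values for 5 variables — and 4 appears only in position 5's list, so position 5 = 4.

4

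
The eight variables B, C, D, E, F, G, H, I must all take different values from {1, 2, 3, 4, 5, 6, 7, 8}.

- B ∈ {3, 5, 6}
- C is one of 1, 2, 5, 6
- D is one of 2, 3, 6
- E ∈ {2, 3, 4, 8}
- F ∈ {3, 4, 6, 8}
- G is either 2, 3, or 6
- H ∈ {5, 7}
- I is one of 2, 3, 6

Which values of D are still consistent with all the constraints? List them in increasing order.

The 8 variables draw from only 8 values {1, 2, 3, 4, 5, 6, 7, 8}, so each is used; only C can be 1, hence C = 1.
The 7 still-open variables draw from only 7 values {2, 3, 4, 5, 6, 7, 8}, so each is used; only H can be 7, hence H = 7.
Among the 6 still-open variables, 5 fits only B (and all 6 values in {2, 3, 4, 5, 6, 8} must be used), so B = 5.
The 3 variables D, G, I are confined to {2, 3, 6}, which locks those values in; drop them from E, F.
No further eliminations apply; D can still be any of 2, 3, 6.

2, 3, 6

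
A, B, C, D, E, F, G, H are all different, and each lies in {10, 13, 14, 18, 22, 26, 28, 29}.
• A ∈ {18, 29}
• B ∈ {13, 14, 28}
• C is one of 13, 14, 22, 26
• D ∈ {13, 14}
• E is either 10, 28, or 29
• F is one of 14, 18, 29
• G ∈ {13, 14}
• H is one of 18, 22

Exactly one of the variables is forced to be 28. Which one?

The 8 variables together cover exactly {10, 13, 14, 18, 22, 26, 28, 29} — 8 values for 8 variables — and 10 appears only in E's list, so E = 10.
The 7 still-open variables together cover exactly {13, 14, 18, 22, 26, 28, 29} — 7 values for 7 variables — and 26 appears only in C's list, so C = 26.
The 6 still-open variables draw from only 6 values {13, 14, 18, 22, 28, 29}, so each is used; only H can be 22, hence H = 22.
The 5 still-open variables together cover exactly {13, 14, 18, 28, 29} — 5 values for 5 variables — and 28 appears only in B's list, so B = 28.

B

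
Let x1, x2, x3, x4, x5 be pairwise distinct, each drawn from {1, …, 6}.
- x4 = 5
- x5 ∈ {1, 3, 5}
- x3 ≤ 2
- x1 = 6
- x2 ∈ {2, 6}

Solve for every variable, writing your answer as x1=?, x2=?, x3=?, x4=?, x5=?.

x1=6, x2=2, x3=1, x4=5, x5=3

x1 must be 6 (only option left). Eliminate 6 elsewhere: x2.
x2's domain is down to {2}, so x2 = 2. So x3 can't be 2.
x3 has just one choice, so x3 = 1. Strike 1 from x5.
That leaves x4 = 5. So x5 can't be 5.
x5 has just one choice, so x5 = 3.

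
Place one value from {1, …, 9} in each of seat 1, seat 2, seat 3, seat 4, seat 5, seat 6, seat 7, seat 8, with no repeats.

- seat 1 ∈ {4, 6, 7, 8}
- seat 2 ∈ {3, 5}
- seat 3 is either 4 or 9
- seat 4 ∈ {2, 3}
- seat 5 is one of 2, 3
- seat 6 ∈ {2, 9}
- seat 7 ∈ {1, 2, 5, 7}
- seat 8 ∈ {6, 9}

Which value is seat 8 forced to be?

The 2 variables seat 4 and seat 5 are confined to {2, 3}, which locks those values in; drop them from seat 2, seat 6, seat 7.
seat 2's domain is down to {5}, so seat 2 = 5. So seat 7 can't be 5.
seat 6 must be 9 (only option left). So seat 3, seat 8 can't be 9.
So seat 8 = 6.

6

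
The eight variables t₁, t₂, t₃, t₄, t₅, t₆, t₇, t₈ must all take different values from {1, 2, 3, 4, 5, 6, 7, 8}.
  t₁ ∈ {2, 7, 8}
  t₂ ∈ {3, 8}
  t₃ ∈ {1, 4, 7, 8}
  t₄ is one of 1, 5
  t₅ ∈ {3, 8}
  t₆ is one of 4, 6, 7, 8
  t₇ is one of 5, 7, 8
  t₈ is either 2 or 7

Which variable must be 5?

Among the 8 variables, 6 fits only t₆ (and all 8 values in {1, 2, 3, 4, 5, 6, 7, 8} must be used), so t₆ = 6.
The 7 still-open variables draw from only 7 values {1, 2, 3, 4, 5, 7, 8}, so each is used; only t₃ can be 4, hence t₃ = 4.
The 6 still-open variables draw from only 6 values {1, 2, 3, 5, 7, 8}, so each is used; only t₄ can be 1, hence t₄ = 1.
The 5 still-open variables together cover exactly {2, 3, 5, 7, 8} — 5 values for 5 variables — and 5 appears only in t₇'s list, so t₇ = 5.

t₇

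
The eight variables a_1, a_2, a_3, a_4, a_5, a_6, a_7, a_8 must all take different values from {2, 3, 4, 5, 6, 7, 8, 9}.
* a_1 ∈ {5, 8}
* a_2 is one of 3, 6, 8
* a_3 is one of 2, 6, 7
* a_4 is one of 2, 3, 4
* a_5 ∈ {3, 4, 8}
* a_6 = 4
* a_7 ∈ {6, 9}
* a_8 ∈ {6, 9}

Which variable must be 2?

a_4

a_6 has just one choice, so a_6 = 4. Remove 4 from a_4, a_5.
The 7 still-open variables together cover exactly {2, 3, 5, 6, 7, 8, 9} — 7 values for 7 variables — and 5 appears only in a_1's list, so a_1 = 5.
The 6 still-open variables draw from only 6 values {2, 3, 6, 7, 8, 9}, so each is used; only a_3 can be 7, hence a_3 = 7.
Among the 5 still-open variables, 2 fits only a_4 (and all 5 values in {2, 3, 6, 8, 9} must be used), so a_4 = 2.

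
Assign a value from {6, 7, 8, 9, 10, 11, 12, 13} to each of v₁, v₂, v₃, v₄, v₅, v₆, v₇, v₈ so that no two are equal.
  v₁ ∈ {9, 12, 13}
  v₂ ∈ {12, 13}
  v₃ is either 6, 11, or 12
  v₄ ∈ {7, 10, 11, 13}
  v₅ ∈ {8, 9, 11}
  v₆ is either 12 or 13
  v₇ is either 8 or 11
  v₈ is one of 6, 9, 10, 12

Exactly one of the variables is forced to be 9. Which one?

The 8 variables draw from only 8 values {6, 7, 8, 9, 10, 11, 12, 13}, so each is used; only v₄ can be 7, hence v₄ = 7.
Among the 7 still-open variables, 10 fits only v₈ (and all 7 values in {6, 8, 9, 10, 11, 12, 13} must be used), so v₈ = 10.
The 6 still-open variables together cover exactly {6, 8, 9, 11, 12, 13} — 6 values for 6 variables — and 6 appears only in v₃'s list, so v₃ = 6.
v₂ and v₆ share exactly the 2 values {12, 13}; by pigeonhole those values go to them, so strike 12, 13 from v₁.
So 9 goes to v₁.

v₁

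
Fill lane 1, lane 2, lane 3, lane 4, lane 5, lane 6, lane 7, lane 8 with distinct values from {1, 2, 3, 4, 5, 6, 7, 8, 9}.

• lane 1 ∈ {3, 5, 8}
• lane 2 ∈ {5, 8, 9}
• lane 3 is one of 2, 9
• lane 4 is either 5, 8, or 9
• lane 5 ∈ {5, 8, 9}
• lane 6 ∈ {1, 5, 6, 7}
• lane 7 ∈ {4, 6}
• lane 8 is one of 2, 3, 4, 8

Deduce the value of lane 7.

The 3 variables lane 2, lane 4, lane 5 are confined to {5, 8, 9}, which locks those values in; drop them from lane 1, lane 3, lane 6, lane 8.
lane 1 has just one choice, so lane 1 = 3. So lane 8 can't be 3.
That leaves lane 3 = 2. Eliminate 2 elsewhere: lane 8.
lane 8's domain is down to {4}, so lane 8 = 4. Strike 4 from lane 7.
So lane 7 = 6.

6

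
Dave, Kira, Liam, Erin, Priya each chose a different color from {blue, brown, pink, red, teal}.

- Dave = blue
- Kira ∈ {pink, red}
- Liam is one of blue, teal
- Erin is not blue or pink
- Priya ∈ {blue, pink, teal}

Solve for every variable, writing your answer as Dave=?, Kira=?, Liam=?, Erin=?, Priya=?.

Dave=blue, Kira=red, Liam=teal, Erin=brown, Priya=pink

Dave must be blue (only option left). Eliminate blue elsewhere: Liam, Priya.
Liam has just one choice, so Liam = teal. Remove teal from Erin, Priya.
Priya's domain is down to {pink}, so Priya = pink. Eliminate pink elsewhere: Kira.
Kira's domain is down to {red}, so Kira = red. Eliminate red elsewhere: Erin.
That leaves Erin = brown.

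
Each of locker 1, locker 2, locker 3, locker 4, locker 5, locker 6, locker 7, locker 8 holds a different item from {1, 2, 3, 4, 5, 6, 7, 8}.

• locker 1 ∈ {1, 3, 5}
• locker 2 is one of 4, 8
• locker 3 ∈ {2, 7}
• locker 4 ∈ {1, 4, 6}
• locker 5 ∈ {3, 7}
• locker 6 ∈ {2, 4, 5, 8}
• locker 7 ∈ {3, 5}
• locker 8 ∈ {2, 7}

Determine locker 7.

5

Among the 8 variables, 6 fits only locker 4 (and all 8 values in {1, 2, 3, 4, 5, 6, 7, 8} must be used), so locker 4 = 6.
The 7 still-open variables together cover exactly {1, 2, 3, 4, 5, 7, 8} — 7 values for 7 variables — and 1 appears only in locker 1's list, so locker 1 = 1.
The 2 variables locker 3 and locker 8 are confined to {2, 7}, which locks those values in; drop them from locker 5, locker 6.
locker 5 must be 3 (only option left). Eliminate 3 elsewhere: locker 7.
So locker 7 = 5.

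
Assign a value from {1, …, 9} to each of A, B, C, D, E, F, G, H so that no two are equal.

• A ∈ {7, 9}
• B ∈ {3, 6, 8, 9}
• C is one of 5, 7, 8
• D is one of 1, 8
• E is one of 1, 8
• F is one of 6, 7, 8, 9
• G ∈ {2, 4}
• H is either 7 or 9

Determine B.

A and H share exactly the 2 values {7, 9}; by pigeonhole those values go to them, so strike 7, 9 from B, C, F.
D and E share exactly the 2 values {1, 8}; by pigeonhole those values go to them, so strike 1, 8 from B, C, F.
That leaves C = 5.
F must be 6 (only option left). Eliminate 6 elsewhere: B.
So B = 3.

3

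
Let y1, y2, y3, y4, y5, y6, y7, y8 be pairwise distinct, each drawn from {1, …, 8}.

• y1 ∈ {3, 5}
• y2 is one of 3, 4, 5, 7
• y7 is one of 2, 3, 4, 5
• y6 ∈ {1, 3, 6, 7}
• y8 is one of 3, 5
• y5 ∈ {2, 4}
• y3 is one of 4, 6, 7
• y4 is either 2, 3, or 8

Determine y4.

8

The 8 variables together cover exactly {1, 2, 3, 4, 5, 6, 7, 8} — 8 values for 8 variables — and 1 appears only in y6's list, so y6 = 1.
Among the 7 still-open variables, 6 fits only y3 (and all 7 values in {2, 3, 4, 5, 6, 7, 8} must be used), so y3 = 6.
The 6 still-open variables together cover exactly {2, 3, 4, 5, 7, 8} — 6 values for 6 variables — and 7 appears only in y2's list, so y2 = 7.
Among the 5 still-open variables, 8 fits only y4 (and all 5 values in {2, 3, 4, 5, 8} must be used), so y4 = 8.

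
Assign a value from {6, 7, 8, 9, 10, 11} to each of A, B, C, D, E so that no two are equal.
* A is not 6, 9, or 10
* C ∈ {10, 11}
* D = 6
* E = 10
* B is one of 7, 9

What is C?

D must be 6 (only option left).
E's domain is down to {10}, so E = 10. Remove 10 from C.
So C = 11.

11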